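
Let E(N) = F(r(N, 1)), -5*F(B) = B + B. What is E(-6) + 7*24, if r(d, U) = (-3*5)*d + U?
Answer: 658/5 ≈ 131.60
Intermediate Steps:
r(d, U) = U - 15*d (r(d, U) = -15*d + U = U - 15*d)
F(B) = -2*B/5 (F(B) = -(B + B)/5 = -2*B/5)
E(N) = -⅖ + 6*N (E(N) = -2*(1 - 15*N)/5 = -⅖ + 6*N)
E(-6) + 7*24 = (-⅖ + 6*(-6)) + 7*24 = (-⅖ - 36) + 168 = -182/5 + 168 = 658/5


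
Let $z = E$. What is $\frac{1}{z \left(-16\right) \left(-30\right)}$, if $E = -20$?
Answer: $- \frac{1}{9600} \approx -0.00010417$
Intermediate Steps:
$z = -20$
$\frac{1}{z \left(-16\right) \left(-30\right)} = \frac{1}{\left(-20\right) \left(-16\right) \left(-30\right)} = \frac{1}{320 \left(-30\right)} = \frac{1}{-9600} = - \frac{1}{9600}$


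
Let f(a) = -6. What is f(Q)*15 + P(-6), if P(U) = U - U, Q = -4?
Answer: -90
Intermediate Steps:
P(U) = 0
f(Q)*15 + P(-6) = -6*15 + 0 = -90 + 0 = -90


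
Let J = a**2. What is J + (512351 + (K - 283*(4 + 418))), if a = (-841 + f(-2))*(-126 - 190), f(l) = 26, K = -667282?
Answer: 66326577243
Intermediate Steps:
a = 257540 (a = (-841 + 26)*(-126 - 190) = -815*(-316) = 257540)
J = 66326851600 (J = 257540**2 = 66326851600)
J + (512351 + (K - 283*(4 + 418))) = 66326851600 + (512351 + (-667282 - 283*(4 + 418))) = 66326851600 + (512351 + (-667282 - 283*422)) = 66326851600 + (512351 + (-667282 - 1*119426)) = 66326851600 + (512351 + (-667282 - 119426)) = 66326851600 + (512351 - 786708) = 66326851600 - 274357 = 66326577243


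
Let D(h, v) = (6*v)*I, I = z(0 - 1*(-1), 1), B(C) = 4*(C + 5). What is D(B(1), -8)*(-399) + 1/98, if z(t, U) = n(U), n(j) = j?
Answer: 1876897/98 ≈ 19152.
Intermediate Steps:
B(C) = 20 + 4*C (B(C) = 4*(5 + C) = 20 + 4*C)
z(t, U) = U
I = 1
D(h, v) = 6*v (D(h, v) = (6*v)*1 = 6*v)
D(B(1), -8)*(-399) + 1/98 = (6*(-8))*(-399) + 1/98 = -48*(-399) + 1/98 = 19152 + 1/98 = 1876897/98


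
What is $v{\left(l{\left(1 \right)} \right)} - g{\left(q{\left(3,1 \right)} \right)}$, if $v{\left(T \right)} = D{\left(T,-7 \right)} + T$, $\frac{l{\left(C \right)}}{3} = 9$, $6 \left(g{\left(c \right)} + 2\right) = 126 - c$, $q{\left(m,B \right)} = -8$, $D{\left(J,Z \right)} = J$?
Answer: $\frac{101}{3} \approx 33.667$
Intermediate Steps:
$g{\left(c \right)} = 19 - \frac{c}{6}$ ($g{\left(c \right)} = -2 + \frac{126 - c}{6} = -2 - \left(-21 + \frac{c}{6}\right) = 19 - \frac{c}{6}$)
$l{\left(C \right)} = 27$ ($l{\left(C \right)} = 3 \cdot 9 = 27$)
$v{\left(T \right)} = 2 T$ ($v{\left(T \right)} = T + T = 2 T$)
$v{\left(l{\left(1 \right)} \right)} - g{\left(q{\left(3,1 \right)} \right)} = 2 \cdot 27 - \left(19 - - \frac{4}{3}\right) = 54 - \left(19 + \frac{4}{3}\right) = 54 - \frac{61}{3} = \frac{101}{3}$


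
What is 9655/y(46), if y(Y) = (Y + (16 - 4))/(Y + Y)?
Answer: 444130/29 ≈ 15315.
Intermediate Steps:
y(Y) = (12 + Y)/(2*Y) (y(Y) = (Y + 12)/((2*Y)) = (12 + Y)*(1/(2*Y)) = (12 + Y)/(2*Y))
9655/y(46) = 9655/(((½)*(12 + 46)/46)) = 9655/(((½)*(1/46)*58)) = 9655/(29/46) = 9655*(46/29) = 444130/29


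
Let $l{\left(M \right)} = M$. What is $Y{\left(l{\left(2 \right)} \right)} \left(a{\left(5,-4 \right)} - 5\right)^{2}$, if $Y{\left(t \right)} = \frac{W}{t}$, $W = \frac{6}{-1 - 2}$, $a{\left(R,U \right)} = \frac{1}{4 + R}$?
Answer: $- \frac{1936}{81} \approx -23.901$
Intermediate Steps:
$W = -2$ ($W = \frac{6}{-3} = 6 \left(- \frac{1}{3}\right) = -2$)
$Y{\left(t \right)} = - \frac{2}{t}$
$Y{\left(l{\left(2 \right)} \right)} \left(a{\left(5,-4 \right)} - 5\right)^{2} = - \frac{2}{2} \left(\frac{1}{4 + 5} - 5\right)^{2} = \left(-2\right) \frac{1}{2} \left(\frac{1}{9} - 5\right)^{2} = - \left(\frac{1}{9} - 5\right)^{2} = - \left(- \frac{44}{9}\right)^{2} = \left(-1\right) \frac{1936}{81} = - \frac{1936}{81}$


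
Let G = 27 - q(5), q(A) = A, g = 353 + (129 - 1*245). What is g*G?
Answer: 5214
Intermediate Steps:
g = 237 (g = 353 + (129 - 245) = 353 - 116 = 237)
G = 22 (G = 27 - 1*5 = 27 - 5 = 22)
g*G = 237*22 = 5214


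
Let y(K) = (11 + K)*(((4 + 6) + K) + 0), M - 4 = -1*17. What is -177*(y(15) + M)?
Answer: -112749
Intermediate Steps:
M = -13 (M = 4 - 1*17 = 4 - 17 = -13)
y(K) = (10 + K)*(11 + K) (y(K) = (11 + K)*((10 + K) + 0) = (11 + K)*(10 + K) = (10 + K)*(11 + K))
-177*(y(15) + M) = -177*((110 + 15² + 21*15) - 13) = -177*((110 + 225 + 315) - 13) = -177*(650 - 13) = -177*637 = -112749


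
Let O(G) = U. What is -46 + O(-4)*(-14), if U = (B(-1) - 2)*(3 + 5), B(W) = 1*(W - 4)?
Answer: 738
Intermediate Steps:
B(W) = -4 + W (B(W) = 1*(-4 + W) = -4 + W)
U = -56 (U = ((-4 - 1) - 2)*(3 + 5) = (-5 - 2)*8 = -7*8 = -56)
O(G) = -56
-46 + O(-4)*(-14) = -46 - 56*(-14) = -46 + 784 = 738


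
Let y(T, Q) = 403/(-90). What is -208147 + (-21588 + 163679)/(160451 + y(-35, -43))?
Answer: -3005668815299/14440187 ≈ -2.0815e+5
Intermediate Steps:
y(T, Q) = -403/90 (y(T, Q) = 403*(-1/90) = -403/90)
-208147 + (-21588 + 163679)/(160451 + y(-35, -43)) = -208147 + (-21588 + 163679)/(160451 - 403/90) = -208147 + 142091/(14440187/90) = -208147 + 142091*(90/14440187) = -208147 + 12788190/14440187 = -3005668815299/14440187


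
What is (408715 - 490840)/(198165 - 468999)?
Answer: 27375/90278 ≈ 0.30323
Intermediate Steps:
(408715 - 490840)/(198165 - 468999) = -82125/(-270834) = -82125*(-1/270834) = 27375/90278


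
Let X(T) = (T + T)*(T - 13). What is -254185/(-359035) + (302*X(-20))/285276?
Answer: 3593976541/1707067811 ≈ 2.1054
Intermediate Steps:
X(T) = 2*T*(-13 + T) (X(T) = (2*T)*(-13 + T) = 2*T*(-13 + T))
-254185/(-359035) + (302*X(-20))/285276 = -254185/(-359035) + (302*(2*(-20)*(-13 - 20)))/285276 = -254185*(-1/359035) + (302*(2*(-20)*(-33)))*(1/285276) = 50837/71807 + (302*1320)*(1/285276) = 50837/71807 + 398640*(1/285276) = 50837/71807 + 33220/23773 = 3593976541/1707067811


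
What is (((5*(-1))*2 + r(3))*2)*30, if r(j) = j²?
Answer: -60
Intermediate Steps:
(((5*(-1))*2 + r(3))*2)*30 = (((5*(-1))*2 + 3²)*2)*30 = ((-5*2 + 9)*2)*30 = ((-10 + 9)*2)*30 = -1*2*30 = -2*30 = -60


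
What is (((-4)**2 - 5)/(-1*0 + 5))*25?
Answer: 55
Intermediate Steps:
(((-4)**2 - 5)/(-1*0 + 5))*25 = ((16 - 5)/(0 + 5))*25 = (11/5)*25 = 55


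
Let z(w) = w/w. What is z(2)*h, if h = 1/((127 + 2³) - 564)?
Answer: -1/429 ≈ -0.0023310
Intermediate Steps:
z(w) = 1
h = -1/429 (h = 1/((127 + 8) - 564) = 1/(135 - 564) = 1/(-429) = -1/429 ≈ -0.0023310)
z(2)*h = 1*(-1/429) = -1/429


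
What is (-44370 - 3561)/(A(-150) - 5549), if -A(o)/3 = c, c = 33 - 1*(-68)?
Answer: 47931/5852 ≈ 8.1905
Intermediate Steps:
c = 101 (c = 33 + 68 = 101)
A(o) = -303 (A(o) = -3*101 = -303)
(-44370 - 3561)/(A(-150) - 5549) = (-44370 - 3561)/(-303 - 5549) = -47931/(-5852) = -47931*(-1/5852) = 47931/5852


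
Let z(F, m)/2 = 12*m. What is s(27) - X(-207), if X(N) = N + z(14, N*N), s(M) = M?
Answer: -1028142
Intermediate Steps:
z(F, m) = 24*m (z(F, m) = 2*(12*m) = 24*m)
X(N) = N + 24*N**2 (X(N) = N + 24*(N*N) = N + 24*N**2)
s(27) - X(-207) = 27 - (-207)*(1 + 24*(-207)) = 27 - (-207)*(1 - 4968) = 27 - (-207)*(-4967) = 27 - 1*1028169 = 27 - 1028169 = -1028142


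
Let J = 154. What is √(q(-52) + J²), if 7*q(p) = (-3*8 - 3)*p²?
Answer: 2*√162757/7 ≈ 115.27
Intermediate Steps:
q(p) = -27*p²/7 (q(p) = ((-3*8 - 3)*p²)/7 = ((-24 - 3)*p²)/7 = (-27*p²)/7 = -27*p²/7)
√(q(-52) + J²) = √(-27/7*(-52)² + 154²) = √(-27/7*2704 + 23716) = √(-73008/7 + 23716) = √(93004/7) = 2*√162757/7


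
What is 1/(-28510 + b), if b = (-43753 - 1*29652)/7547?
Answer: -7547/215238375 ≈ -3.5063e-5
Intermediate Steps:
b = -73405/7547 (b = (-43753 - 29652)*(1/7547) = -73405*1/7547 = -73405/7547 ≈ -9.7264)
1/(-28510 + b) = 1/(-28510 - 73405/7547) = 1/(-215238375/7547) = -7547/215238375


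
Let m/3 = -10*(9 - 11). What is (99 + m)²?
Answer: 25281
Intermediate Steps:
m = 60 (m = 3*(-10*(9 - 11)) = 3*(-10*(-2)) = 3*20 = 60)
(99 + m)² = (99 + 60)² = 159² = 25281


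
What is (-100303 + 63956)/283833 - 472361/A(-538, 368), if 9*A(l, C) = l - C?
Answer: 402203942345/85717566 ≈ 4692.2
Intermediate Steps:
A(l, C) = -C/9 + l/9 (A(l, C) = (l - C)/9 = -C/9 + l/9)
(-100303 + 63956)/283833 - 472361/A(-538, 368) = (-100303 + 63956)/283833 - 472361/(-⅑*368 + (⅑)*(-538)) = -36347*1/283833 - 472361/(-368/9 - 538/9) = -36347/283833 - 472361/(-302/3) = -36347/283833 - 472361*(-3/302) = -36347/283833 + 1417083/302 = 402203942345/85717566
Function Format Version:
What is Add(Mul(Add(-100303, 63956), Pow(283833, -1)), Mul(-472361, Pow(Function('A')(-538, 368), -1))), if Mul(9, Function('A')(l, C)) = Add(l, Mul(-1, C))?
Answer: Rational(402203942345, 85717566) ≈ 4692.2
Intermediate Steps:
Function('A')(l, C) = Add(Mul(Rational(-1, 9), C), Mul(Rational(1, 9), l)) (Function('A')(l, C) = Mul(Rational(1, 9), Add(l, Mul(-1, C))) = Add(Mul(Rational(-1, 9), C), Mul(Rational(1, 9), l)))
Add(Mul(Add(-100303, 63956), Pow(283833, -1)), Mul(-472361, Pow(Function('A')(-538, 368), -1))) = Add(Mul(Add(-100303, 63956), Pow(283833, -1)), Mul(-472361, Pow(Add(Mul(Rational(-1, 9), 368), Mul(Rational(1, 9), -538)), -1))) = Add(Mul(-36347, Rational(1, 283833)), Mul(-472361, Pow(Add(Rational(-368, 9), Rational(-538, 9)), -1))) = Add(Rational(-36347, 283833), Mul(-472361, Pow(Rational(-302, 3), -1))) = Add(Rational(-36347, 283833), Mul(-472361, Rational(-3, 302))) = Add(Rational(-36347, 283833), Rational(1417083, 302)) = Rational(402203942345, 85717566)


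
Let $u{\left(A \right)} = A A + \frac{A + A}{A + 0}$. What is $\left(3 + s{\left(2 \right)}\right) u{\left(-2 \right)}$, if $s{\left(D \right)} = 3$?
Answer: $36$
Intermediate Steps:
$u{\left(A \right)} = 2 + A^{2}$ ($u{\left(A \right)} = A^{2} + \frac{2 A}{A} = A^{2} + 2 = 2 + A^{2}$)
$\left(3 + s{\left(2 \right)}\right) u{\left(-2 \right)} = \left(3 + 3\right) \left(2 + \left(-2\right)^{2}\right) = 6 \left(2 + 4\right) = 6 \cdot 6 = 36$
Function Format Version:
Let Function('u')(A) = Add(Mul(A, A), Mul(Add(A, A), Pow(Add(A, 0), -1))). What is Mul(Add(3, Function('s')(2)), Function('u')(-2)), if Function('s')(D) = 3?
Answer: 36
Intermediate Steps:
Function('u')(A) = Add(2, Pow(A, 2)) (Function('u')(A) = Add(Pow(A, 2), Mul(Mul(2, A), Pow(A, -1))) = Add(Pow(A, 2), 2) = Add(2, Pow(A, 2)))
Mul(Add(3, Function('s')(2)), Function('u')(-2)) = Mul(Add(3, 3), Add(2, Pow(-2, 2))) = Mul(6, Add(2, 4)) = Mul(6, 6) = 36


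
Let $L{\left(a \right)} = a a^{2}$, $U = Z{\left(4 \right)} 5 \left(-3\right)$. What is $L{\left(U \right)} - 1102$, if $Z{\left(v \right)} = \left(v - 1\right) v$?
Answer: $-5833102$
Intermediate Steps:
$Z{\left(v \right)} = v \left(-1 + v\right)$ ($Z{\left(v \right)} = \left(-1 + v\right) v = v \left(-1 + v\right)$)
$U = -180$ ($U = 4 \left(-1 + 4\right) 5 \left(-3\right) = 4 \cdot 3 \cdot 5 \left(-3\right) = 12 \cdot 5 \left(-3\right) = 60 \left(-3\right) = -180$)
$L{\left(a \right)} = a^{3}$
$L{\left(U \right)} - 1102 = \left(-180\right)^{3} - 1102 = -5832000 - 1102 = -5833102$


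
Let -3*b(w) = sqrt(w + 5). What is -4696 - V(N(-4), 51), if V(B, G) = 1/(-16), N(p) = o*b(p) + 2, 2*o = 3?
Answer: -75135/16 ≈ -4695.9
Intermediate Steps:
o = 3/2 (o = (1/2)*3 = 3/2 ≈ 1.5000)
b(w) = -sqrt(5 + w)/3 (b(w) = -sqrt(w + 5)/3 = -sqrt(5 + w)/3)
N(p) = 2 - sqrt(5 + p)/2 (N(p) = 3*(-sqrt(5 + p)/3)/2 + 2 = -sqrt(5 + p)/2 + 2 = 2 - sqrt(5 + p)/2)
V(B, G) = -1/16
-4696 - V(N(-4), 51) = -4696 - 1*(-1/16) = -4696 + 1/16 = -75135/16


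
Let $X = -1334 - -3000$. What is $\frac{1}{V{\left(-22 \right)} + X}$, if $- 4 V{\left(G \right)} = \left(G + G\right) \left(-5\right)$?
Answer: $\frac{1}{1611} \approx 0.00062073$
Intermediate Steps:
$V{\left(G \right)} = \frac{5 G}{2}$ ($V{\left(G \right)} = - \frac{\left(G + G\right) \left(-5\right)}{4} = - \frac{2 G \left(-5\right)}{4} = - \frac{\left(-10\right) G}{4} = \frac{5 G}{2}$)
$X = 1666$ ($X = -1334 + 3000 = 1666$)
$\frac{1}{V{\left(-22 \right)} + X} = \frac{1}{\frac{5}{2} \left(-22\right) + 1666} = \frac{1}{-55 + 1666} = \frac{1}{1611}$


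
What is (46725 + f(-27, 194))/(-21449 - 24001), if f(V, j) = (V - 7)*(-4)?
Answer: -46861/45450 ≈ -1.0310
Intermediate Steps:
f(V, j) = 28 - 4*V (f(V, j) = (-7 + V)*(-4) = 28 - 4*V)
(46725 + f(-27, 194))/(-21449 - 24001) = (46725 + (28 - 4*(-27)))/(-21449 - 24001) = (46725 + (28 + 108))/(-45450) = (46725 + 136)*(-1/45450) = 46861*(-1/45450) = -46861/45450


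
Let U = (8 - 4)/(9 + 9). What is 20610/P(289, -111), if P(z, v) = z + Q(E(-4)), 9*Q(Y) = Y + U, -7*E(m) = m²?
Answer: 11685870/163733 ≈ 71.371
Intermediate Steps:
E(m) = -m²/7
U = 2/9 (U = 4/18 = 4*(1/18) = 2/9 ≈ 0.22222)
Q(Y) = 2/81 + Y/9 (Q(Y) = (Y + 2/9)/9 = (2/9 + Y)/9 = 2/81 + Y/9)
P(z, v) = -130/567 + z (P(z, v) = z + (2/81 + (-⅐*(-4)²)/9) = z + (2/81 + (-⅐*16)/9) = z + (2/81 + (⅑)*(-16/7)) = z + (2/81 - 16/63) = z - 130/567 = -130/567 + z)
20610/P(289, -111) = 20610/(-130/567 + 289) = 20610/(163733/567) = 20610*(567/163733) = 11685870/163733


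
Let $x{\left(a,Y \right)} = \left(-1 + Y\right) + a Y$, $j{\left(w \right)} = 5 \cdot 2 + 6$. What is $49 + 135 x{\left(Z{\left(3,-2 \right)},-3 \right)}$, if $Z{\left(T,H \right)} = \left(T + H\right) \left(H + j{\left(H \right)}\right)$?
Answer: $-6161$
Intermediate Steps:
$j{\left(w \right)} = 16$ ($j{\left(w \right)} = 10 + 6 = 16$)
$Z{\left(T,H \right)} = \left(16 + H\right) \left(H + T\right)$ ($Z{\left(T,H \right)} = \left(T + H\right) \left(H + 16\right) = \left(H + T\right) \left(16 + H\right) = \left(16 + H\right) \left(H + T\right)$)
$x{\left(a,Y \right)} = -1 + Y + Y a$ ($x{\left(a,Y \right)} = \left(-1 + Y\right) + Y a = -1 + Y + Y a$)
$49 + 135 x{\left(Z{\left(3,-2 \right)},-3 \right)} = 49 + 135 \left(-1 - 3 - 3 \left(\left(-2\right)^{2} + 16 \left(-2\right) + 16 \cdot 3 - 6\right)\right) = 49 + 135 \left(-1 - 3 - 3 \left(4 - 32 + 48 - 6\right)\right) = 49 + 135 \left(-1 - 3 - 42\right) = 49 + 135 \left(-46\right) = 49 - 6210 = -6161$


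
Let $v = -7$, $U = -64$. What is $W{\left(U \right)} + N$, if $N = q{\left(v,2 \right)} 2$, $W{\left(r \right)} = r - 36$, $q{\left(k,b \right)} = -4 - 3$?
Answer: $-114$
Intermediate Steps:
$q{\left(k,b \right)} = -7$ ($q{\left(k,b \right)} = -4 - 3 = -7$)
$W{\left(r \right)} = -36 + r$ ($W{\left(r \right)} = r - 36 = -36 + r$)
$N = -14$ ($N = \left(-7\right) 2 = -14$)
$W{\left(U \right)} + N = \left(-36 - 64\right) - 14 = -100 - 14 = -114$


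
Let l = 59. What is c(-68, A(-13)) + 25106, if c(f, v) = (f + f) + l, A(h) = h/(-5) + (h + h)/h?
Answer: 25029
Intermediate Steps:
A(h) = 2 - h/5 (A(h) = h*(-⅕) + (2*h)/h = -h/5 + 2 = 2 - h/5)
c(f, v) = 59 + 2*f (c(f, v) = (f + f) + 59 = 2*f + 59 = 59 + 2*f)
c(-68, A(-13)) + 25106 = (59 + 2*(-68)) + 25106 = (59 - 136) + 25106 = -77 + 25106 = 25029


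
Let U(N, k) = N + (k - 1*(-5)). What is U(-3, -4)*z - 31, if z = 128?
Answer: -287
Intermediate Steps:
U(N, k) = 5 + N + k (U(N, k) = N + (k + 5) = N + (5 + k) = 5 + N + k)
U(-3, -4)*z - 31 = (5 - 3 - 4)*128 - 31 = -2*128 - 31 = -256 - 31 = -287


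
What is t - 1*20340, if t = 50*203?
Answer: -10190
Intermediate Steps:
t = 10150
t - 1*20340 = 10150 - 1*20340 = 10150 - 20340 = -10190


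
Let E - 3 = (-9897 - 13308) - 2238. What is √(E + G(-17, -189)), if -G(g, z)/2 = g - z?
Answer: 2*I*√6446 ≈ 160.57*I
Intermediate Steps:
G(g, z) = -2*g + 2*z (G(g, z) = -2*(g - z) = -2*g + 2*z)
E = -25440 (E = 3 + ((-9897 - 13308) - 2238) = 3 + (-23205 - 2238) = 3 - 25443 = -25440)
√(E + G(-17, -189)) = √(-25440 + (-2*(-17) + 2*(-189))) = √(-25440 + (34 - 378)) = √(-25440 - 344) = √(-25784) = 2*I*√6446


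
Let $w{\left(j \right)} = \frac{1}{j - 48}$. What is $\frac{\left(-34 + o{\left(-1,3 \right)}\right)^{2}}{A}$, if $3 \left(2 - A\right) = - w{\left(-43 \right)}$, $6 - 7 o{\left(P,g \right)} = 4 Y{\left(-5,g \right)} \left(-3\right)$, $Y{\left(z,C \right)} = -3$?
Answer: $\frac{2801136}{3815} \approx 734.24$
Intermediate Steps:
$o{\left(P,g \right)} = - \frac{30}{7}$ ($o{\left(P,g \right)} = \frac{6}{7} - \frac{4 \left(-3\right) \left(-3\right)}{7} = \frac{6}{7} - \frac{\left(-12\right) \left(-3\right)}{7} = \frac{6}{7} - \frac{36}{7} = - \frac{30}{7}$)
$w{\left(j \right)} = \frac{1}{-48 + j}$
$A = \frac{545}{273}$ ($A = 2 - \frac{\left(-1\right) \frac{1}{-48 - 43}}{3} = 2 - \frac{\left(-1\right) \frac{1}{-91}}{3} = 2 - \frac{\left(-1\right) \left(- \frac{1}{91}\right)}{3} = 2 - \frac{1}{273} = \frac{545}{273} \approx 1.9963$)
$\frac{\left(-34 + o{\left(-1,3 \right)}\right)^{2}}{A} = \frac{\left(-34 - \frac{30}{7}\right)^{2}}{\frac{545}{273}} = \left(- \frac{268}{7}\right)^{2} \cdot \frac{273}{545} = \frac{71824}{49} \cdot \frac{273}{545} = \frac{2801136}{3815}$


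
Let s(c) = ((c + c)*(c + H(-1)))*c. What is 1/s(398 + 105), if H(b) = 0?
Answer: 1/254527054 ≈ 3.9289e-9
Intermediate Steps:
s(c) = 2*c**3 (s(c) = ((c + c)*(c + 0))*c = ((2*c)*c)*c = (2*c**2)*c = 2*c**3)
1/s(398 + 105) = 1/(2*(398 + 105)**3) = 1/(2*503**3) = 1/(2*127263527) = 1/254527054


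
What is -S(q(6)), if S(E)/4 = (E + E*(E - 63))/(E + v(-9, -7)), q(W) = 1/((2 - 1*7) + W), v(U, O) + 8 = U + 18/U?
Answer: -122/9 ≈ -13.556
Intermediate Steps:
v(U, O) = -8 + U + 18/U (v(U, O) = -8 + (U + 18/U) = -8 + U + 18/U)
q(W) = 1/(-5 + W) (q(W) = 1/((2 - 7) + W) = 1/(-5 + W))
S(E) = 4*(E + E*(-63 + E))/(-19 + E) (S(E) = 4*((E + E*(E - 63))/(E + (-8 - 9 + 18/(-9)))) = 4*((E + E*(-63 + E))/(E + (-8 - 9 + 18*(-1/9)))) = 4*((E + E*(-63 + E))/(E + (-8 - 9 - 2))) = 4*((E + E*(-63 + E))/(E - 19)) = 4*((E + E*(-63 + E))/(-19 + E)) = 4*(E + E*(-63 + E))/(-19 + E))
-S(q(6)) = -4*(-62 + 1/(-5 + 6))/((-5 + 6)*(-19 + 1/(-5 + 6))) = -4*(-62 + 1/1)/(1*(-19 + 1/1)) = -4*(-62 + 1)/(-19 + 1) = -4*(-61)/(-18) = -4*(-1)*(-61)/18 = -1*122/9 = -122/9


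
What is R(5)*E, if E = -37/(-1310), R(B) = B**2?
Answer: 185/262 ≈ 0.70611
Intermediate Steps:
E = 37/1310 (E = -37*(-1/1310) = 37/1310 ≈ 0.028244)
R(5)*E = 5**2*(37/1310) = 25*(37/1310) = 185/262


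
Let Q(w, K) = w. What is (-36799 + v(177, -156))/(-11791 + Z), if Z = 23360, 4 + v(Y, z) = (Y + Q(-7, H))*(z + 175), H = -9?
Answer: -33573/11569 ≈ -2.9020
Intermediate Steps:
v(Y, z) = -4 + (-7 + Y)*(175 + z) (v(Y, z) = -4 + (Y - 7)*(z + 175) = -4 + (-7 + Y)*(175 + z))
(-36799 + v(177, -156))/(-11791 + Z) = (-36799 + (-1229 - 7*(-156) + 175*177 + 177*(-156)))/(-11791 + 23360) = (-36799 + (-1229 + 1092 + 30975 - 27612))/11569 = (-36799 + 3226)*(1/11569) = -33573*1/11569 = -33573/11569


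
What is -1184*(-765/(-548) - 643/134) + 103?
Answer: 37923829/9179 ≈ 4131.6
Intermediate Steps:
-1184*(-765/(-548) - 643/134) + 103 = -1184*(-765*(-1/548) - 643*1/134) + 103 = -1184*(765/548 - 643/134) + 103 = -1184*(-124927/36716) + 103 = 36978392/9179 + 103 = 37923829/9179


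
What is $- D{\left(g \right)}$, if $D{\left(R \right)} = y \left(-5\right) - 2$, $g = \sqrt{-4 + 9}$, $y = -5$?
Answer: $-23$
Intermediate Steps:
$g = \sqrt{5} \approx 2.2361$
$D{\left(R \right)} = 23$ ($D{\left(R \right)} = \left(-5\right) \left(-5\right) - 2 = 25 - 2 = 23$)
$- D{\left(g \right)} = \left(-1\right) 23 = -23$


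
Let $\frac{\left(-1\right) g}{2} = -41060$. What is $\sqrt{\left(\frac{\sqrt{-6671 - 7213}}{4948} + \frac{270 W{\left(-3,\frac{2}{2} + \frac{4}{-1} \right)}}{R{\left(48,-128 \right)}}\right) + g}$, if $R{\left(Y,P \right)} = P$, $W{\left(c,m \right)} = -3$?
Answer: $\frac{\sqrt{8042698328365 + 39584 i \sqrt{3471}}}{9896} \approx 286.58 + 4.1549 \cdot 10^{-5} i$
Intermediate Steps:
$g = 82120$ ($g = \left(-2\right) \left(-41060\right) = 82120$)
$\sqrt{\left(\frac{\sqrt{-6671 - 7213}}{4948} + \frac{270 W{\left(-3,\frac{2}{2} + \frac{4}{-1} \right)}}{R{\left(48,-128 \right)}}\right) + g} = \sqrt{\left(\frac{\sqrt{-6671 - 7213}}{4948} + \frac{270 \left(-3\right)}{-128}\right) + 82120} = \sqrt{\left(\sqrt{-13884} \cdot \frac{1}{4948} - - \frac{405}{64}\right) + 82120} = \sqrt{\left(2 i \sqrt{3471} \cdot \frac{1}{4948} + \frac{405}{64}\right) + 82120} = \sqrt{\left(\frac{i \sqrt{3471}}{2474} + \frac{405}{64}\right) + 82120} = \sqrt{\left(\frac{405}{64} + \frac{i \sqrt{3471}}{2474}\right) + 82120} = \sqrt{\frac{5256085}{64} + \frac{i \sqrt{3471}}{2474}}$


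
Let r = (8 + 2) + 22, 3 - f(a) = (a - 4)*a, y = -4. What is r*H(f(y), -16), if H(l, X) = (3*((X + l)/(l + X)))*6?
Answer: 576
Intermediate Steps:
f(a) = 3 - a*(-4 + a) (f(a) = 3 - (a - 4)*a = 3 - (-4 + a)*a = 3 - a*(-4 + a))
H(l, X) = 18 (H(l, X) = (3*((X + l)/(X + l)))*6 = (3*1)*6 = 3*6 = 18)
r = 32 (r = 10 + 22 = 32)
r*H(f(y), -16) = 32*18 = 576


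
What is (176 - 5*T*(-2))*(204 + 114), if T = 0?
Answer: 55968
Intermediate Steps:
(176 - 5*T*(-2))*(204 + 114) = (176 - 5*0*(-2))*(204 + 114) = (176 + 0*(-2))*318 = (176 + 0)*318 = 176*318 = 55968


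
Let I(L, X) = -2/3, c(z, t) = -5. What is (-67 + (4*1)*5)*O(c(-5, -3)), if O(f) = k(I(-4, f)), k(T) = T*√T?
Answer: 94*I*√6/9 ≈ 25.584*I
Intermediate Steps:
I(L, X) = -⅔ (I(L, X) = -2*⅓ = -⅔)
k(T) = T^(3/2)
O(f) = -2*I*√6/9 (O(f) = (-⅔)^(3/2) = -2*I*√6/9)
(-67 + (4*1)*5)*O(c(-5, -3)) = (-67 + (4*1)*5)*(-2*I*√6/9) = (-67 + 4*5)*(-2*I*√6/9) = (-67 + 20)*(-2*I*√6/9) = -(-94)*I*√6/9 = 94*I*√6/9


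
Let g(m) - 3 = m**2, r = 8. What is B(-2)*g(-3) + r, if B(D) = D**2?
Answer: 56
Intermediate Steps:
g(m) = 3 + m**2
B(-2)*g(-3) + r = (-2)**2*(3 + (-3)**2) + 8 = 4*(3 + 9) + 8 = 4*12 + 8 = 48 + 8 = 56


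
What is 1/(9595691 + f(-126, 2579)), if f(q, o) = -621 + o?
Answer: 1/9597649 ≈ 1.0419e-7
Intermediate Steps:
1/(9595691 + f(-126, 2579)) = 1/(9595691 + (-621 + 2579)) = 1/(9595691 + 1958) = 1/9597649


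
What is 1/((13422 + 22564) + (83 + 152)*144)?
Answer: 1/69826 ≈ 1.4321e-5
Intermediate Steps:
1/((13422 + 22564) + (83 + 152)*144) = 1/(35986 + 235*144) = 1/(35986 + 33840) = 1/69826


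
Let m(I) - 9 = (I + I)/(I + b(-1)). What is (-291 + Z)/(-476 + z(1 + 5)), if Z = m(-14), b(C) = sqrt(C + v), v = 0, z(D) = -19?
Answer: 55162/97515 - 28*I/97515 ≈ 0.56568 - 0.00028714*I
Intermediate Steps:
b(C) = sqrt(C) (b(C) = sqrt(C + 0) = sqrt(C))
m(I) = 9 + 2*I/(I + I) (m(I) = 9 + (I + I)/(I + sqrt(-1)) = 9 + (2*I)/(I + I) = 9 + 2*I/(I + I))
Z = (-154 + 9*I)*(-14 - I)/197 (Z = (9*I + 11*(-14))/(I - 14) = (9*I - 154)/(-14 + I) = ((-14 - I)/197)*(-154 + 9*I) = (-154 + 9*I)*(-14 - I)/197 ≈ 10.99 + 0.14213*I)
(-291 + Z)/(-476 + z(1 + 5)) = (-291 + (2165/197 + 28*I/197))/(-476 - 19) = (-55162/197 + 28*I/197)/(-495) = (-55162/197 + 28*I/197)*(-1/495) = 55162/97515 - 28*I/97515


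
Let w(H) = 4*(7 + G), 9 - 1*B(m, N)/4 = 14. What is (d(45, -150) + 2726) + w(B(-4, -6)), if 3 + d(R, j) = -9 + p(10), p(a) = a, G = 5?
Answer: 2772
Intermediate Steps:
B(m, N) = -20 (B(m, N) = 36 - 4*14 = 36 - 56 = -20)
w(H) = 48 (w(H) = 4*(7 + 5) = 4*12 = 48)
d(R, j) = -2 (d(R, j) = -3 + (-9 + 10) = -3 + 1 = -2)
(d(45, -150) + 2726) + w(B(-4, -6)) = (-2 + 2726) + 48 = 2724 + 48 = 2772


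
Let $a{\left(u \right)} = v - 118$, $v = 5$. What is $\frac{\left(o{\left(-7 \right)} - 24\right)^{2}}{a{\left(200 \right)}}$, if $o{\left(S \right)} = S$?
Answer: $- \frac{961}{113} \approx -8.5044$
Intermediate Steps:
$a{\left(u \right)} = -113$ ($a{\left(u \right)} = 5 - 118 = -113$)
$\frac{\left(o{\left(-7 \right)} - 24\right)^{2}}{a{\left(200 \right)}} = \frac{\left(-7 - 24\right)^{2}}{-113} = \left(-31\right)^{2} \left(- \frac{1}{113}\right) = 961 \left(- \frac{1}{113}\right) = - \frac{961}{113}$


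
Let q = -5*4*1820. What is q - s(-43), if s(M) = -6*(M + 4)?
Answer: -36634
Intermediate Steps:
s(M) = -24 - 6*M (s(M) = -6*(4 + M) = -24 - 6*M)
q = -36400 (q = -20*1820 = -36400)
q - s(-43) = -36400 - (-24 - 6*(-43)) = -36400 - (-24 + 258) = -36400 - 1*234 = -36400 - 234 = -36634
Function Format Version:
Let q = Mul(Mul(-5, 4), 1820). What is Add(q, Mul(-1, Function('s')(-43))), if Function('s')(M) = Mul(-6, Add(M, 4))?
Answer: -36634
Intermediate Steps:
Function('s')(M) = Add(-24, Mul(-6, M)) (Function('s')(M) = Mul(-6, Add(4, M)) = Add(-24, Mul(-6, M)))
q = -36400 (q = Mul(-20, 1820) = -36400)
Add(q, Mul(-1, Function('s')(-43))) = Add(-36400, Mul(-1, Add(-24, Mul(-6, -43)))) = Add(-36400, Mul(-1, Add(-24, 258))) = Add(-36400, Mul(-1, 234)) = Add(-36400, -234) = -36634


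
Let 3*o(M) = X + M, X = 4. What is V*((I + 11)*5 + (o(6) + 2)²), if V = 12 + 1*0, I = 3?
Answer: 3544/3 ≈ 1181.3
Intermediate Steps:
o(M) = 4/3 + M/3 (o(M) = (4 + M)/3 = 4/3 + M/3)
V = 12 (V = 12 + 0 = 12)
V*((I + 11)*5 + (o(6) + 2)²) = 12*((3 + 11)*5 + ((4/3 + (⅓)*6) + 2)²) = 12*(14*5 + ((4/3 + 2) + 2)²) = 12*(70 + (10/3 + 2)²) = 12*(70 + (16/3)²) = 12*(70 + 256/9) = 12*(886/9) = 3544/3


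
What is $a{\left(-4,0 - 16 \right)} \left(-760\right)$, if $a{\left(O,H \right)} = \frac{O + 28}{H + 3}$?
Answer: $\frac{18240}{13} \approx 1403.1$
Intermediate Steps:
$a{\left(O,H \right)} = \frac{28 + O}{3 + H}$
$a{\left(-4,0 - 16 \right)} \left(-760\right) = \frac{28 - 4}{3 + \left(0 - 16\right)} \left(-760\right) = \frac{1}{3 - 16} \cdot 24 \left(-760\right) = \frac{1}{-13} \cdot 24 \left(-760\right) = \left(- \frac{1}{13}\right) 24 \left(-760\right) = \left(- \frac{24}{13}\right) \left(-760\right) = \frac{18240}{13}$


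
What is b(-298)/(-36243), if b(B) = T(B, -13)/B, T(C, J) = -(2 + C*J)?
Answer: -646/1800069 ≈ -0.00035887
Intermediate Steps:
T(C, J) = -2 - C*J
b(B) = (-2 + 13*B)/B (b(B) = (-2 - 1*B*(-13))/B = (-2 + 13*B)/B)
b(-298)/(-36243) = (13 - 2/(-298))/(-36243) = (13 - 2*(-1/298))*(-1/36243) = (13 + 1/149)*(-1/36243) = (1938/149)*(-1/36243) = -646/1800069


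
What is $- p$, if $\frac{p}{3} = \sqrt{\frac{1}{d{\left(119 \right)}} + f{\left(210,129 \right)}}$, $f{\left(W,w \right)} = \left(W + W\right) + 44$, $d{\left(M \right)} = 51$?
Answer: $- \frac{\sqrt{1206915}}{17} \approx -64.623$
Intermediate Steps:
$f{\left(W,w \right)} = 44 + 2 W$ ($f{\left(W,w \right)} = 2 W + 44 = 44 + 2 W$)
$p = \frac{\sqrt{1206915}}{17}$ ($p = 3 \sqrt{\frac{1}{51} + \left(44 + 2 \cdot 210\right)} = 3 \sqrt{\frac{1}{51} + \left(44 + 420\right)} = 3 \sqrt{\frac{1}{51} + 464} = 3 \sqrt{\frac{23665}{51}} = 3 \frac{\sqrt{1206915}}{51} = \frac{\sqrt{1206915}}{17} \approx 64.623$)
$- p = - \frac{\sqrt{1206915}}{17}$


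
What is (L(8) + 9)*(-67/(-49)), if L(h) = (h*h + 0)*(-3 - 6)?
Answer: -5427/7 ≈ -775.29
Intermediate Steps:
L(h) = -9*h² (L(h) = (h² + 0)*(-9) = h²*(-9) = -9*h²)
(L(8) + 9)*(-67/(-49)) = (-9*8² + 9)*(-67/(-49)) = (-9*64 + 9)*(-67*(-1/49)) = (-576 + 9)*(67/49) = -567*67/49 = -5427/7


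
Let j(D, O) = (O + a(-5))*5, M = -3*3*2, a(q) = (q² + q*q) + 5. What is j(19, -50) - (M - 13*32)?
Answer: 459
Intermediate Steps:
a(q) = 5 + 2*q² (a(q) = (q² + q²) + 5 = 2*q² + 5 = 5 + 2*q²)
M = -18 (M = -9*2 = -18)
j(D, O) = 275 + 5*O (j(D, O) = (O + (5 + 2*(-5)²))*5 = (O + (5 + 2*25))*5 = (O + (5 + 50))*5 = (O + 55)*5 = (55 + O)*5 = 275 + 5*O)
j(19, -50) - (M - 13*32) = (275 + 5*(-50)) - (-18 - 13*32) = (275 - 250) - (-18 - 416) = 25 - 1*(-434) = 25 + 434 = 459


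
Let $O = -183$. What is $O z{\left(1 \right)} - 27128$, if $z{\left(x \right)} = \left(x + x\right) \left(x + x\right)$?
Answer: $-27860$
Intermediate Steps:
$z{\left(x \right)} = 4 x^{2}$ ($z{\left(x \right)} = 2 x 2 x = 4 x^{2}$)
$O z{\left(1 \right)} - 27128 = - 183 \cdot 4 \cdot 1^{2} - 27128 = - 183 \cdot 4 \cdot 1 - 27128 = \left(-183\right) 4 - 27128 = -732 - 27128 = -27860$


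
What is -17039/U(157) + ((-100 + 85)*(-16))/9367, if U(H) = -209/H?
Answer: 6310231/493 ≈ 12800.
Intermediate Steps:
-17039/U(157) + ((-100 + 85)*(-16))/9367 = -17039/((-209/157)) + ((-100 + 85)*(-16))/9367 = -17039/((-209*1/157)) - 15*(-16)*(1/9367) = -17039/(-209/157) + 240*(1/9367) = -17039*(-157/209) + 240/9367 = 243193/19 + 240/9367 = 6310231/493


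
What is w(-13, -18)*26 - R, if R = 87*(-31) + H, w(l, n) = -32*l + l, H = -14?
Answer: 13189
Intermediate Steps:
w(l, n) = -31*l
R = -2711 (R = 87*(-31) - 14 = -2697 - 14 = -2711)
w(-13, -18)*26 - R = -31*(-13)*26 - 1*(-2711) = 403*26 + 2711 = 10478 + 2711 = 13189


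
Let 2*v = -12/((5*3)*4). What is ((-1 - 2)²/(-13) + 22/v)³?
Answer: -23615200909/2197 ≈ -1.0749e+7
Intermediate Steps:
v = -⅒ (v = (-12/((5*3)*4))/2 = (-12/(15*4))/2 = (-12/60)/2 = (-12*1/60)/2 = (½)*(-⅕) = -⅒ ≈ -0.10000)
((-1 - 2)²/(-13) + 22/v)³ = ((-1 - 2)²/(-13) + 22/(-⅒))³ = ((-3)²*(-1/13) + 22*(-10))³ = (9*(-1/13) - 220)³ = (-9/13 - 220)³ = (-2869/13)³ = -23615200909/2197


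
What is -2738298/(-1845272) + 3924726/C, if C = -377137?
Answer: -3104736751323/347960173132 ≈ -8.9227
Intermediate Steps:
-2738298/(-1845272) + 3924726/C = -2738298/(-1845272) + 3924726/(-377137) = -2738298*(-1/1845272) + 3924726*(-1/377137) = 1369149/922636 - 3924726/377137 = -3104736751323/347960173132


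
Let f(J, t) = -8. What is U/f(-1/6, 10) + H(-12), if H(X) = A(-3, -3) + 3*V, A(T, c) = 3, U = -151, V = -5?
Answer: 55/8 ≈ 6.8750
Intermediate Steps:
H(X) = -12 (H(X) = 3 + 3*(-5) = 3 - 15 = -12)
U/f(-1/6, 10) + H(-12) = -151/(-8) - 12 = -1/8*(-151) - 12 = 151/8 - 12 = 55/8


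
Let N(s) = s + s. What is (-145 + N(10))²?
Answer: 15625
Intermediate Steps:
N(s) = 2*s
(-145 + N(10))² = (-145 + 2*10)² = (-145 + 20)² = (-125)² = 15625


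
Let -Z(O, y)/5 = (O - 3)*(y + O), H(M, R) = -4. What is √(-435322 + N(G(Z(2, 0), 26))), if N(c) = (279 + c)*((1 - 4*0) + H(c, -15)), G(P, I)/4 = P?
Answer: I*√436279 ≈ 660.51*I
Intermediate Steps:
Z(O, y) = -5*(-3 + O)*(O + y) (Z(O, y) = -5*(O - 3)*(y + O) = -5*(-3 + O)*(O + y))
G(P, I) = 4*P
N(c) = -837 - 3*c (N(c) = (279 + c)*((1 - 4*0) - 4) = (279 + c)*((1 + 0) - 4) = (279 + c)*(1 - 4) = (279 + c)*(-3) = -837 - 3*c)
√(-435322 + N(G(Z(2, 0), 26))) = √(-435322 + (-837 - 12*(-5*2² + 15*2 + 15*0 - 5*2*0))) = √(-435322 + (-837 - 12*(-5*4 + 30 + 0 + 0))) = √(-435322 + (-837 - 12*(-20 + 30 + 0 + 0))) = √(-435322 + (-837 - 12*10)) = √(-435322 + (-837 - 3*40)) = √(-435322 + (-837 - 120)) = √(-435322 - 957) = √(-436279) = I*√436279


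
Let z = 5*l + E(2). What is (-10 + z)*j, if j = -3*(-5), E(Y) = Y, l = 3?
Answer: 105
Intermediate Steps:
j = 15
z = 17 (z = 5*3 + 2 = 15 + 2 = 17)
(-10 + z)*j = (-10 + 17)*15 = 7*15 = 105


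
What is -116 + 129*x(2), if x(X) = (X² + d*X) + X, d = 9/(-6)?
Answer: 271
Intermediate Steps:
d = -3/2 (d = 9*(-⅙) = -3/2 ≈ -1.5000)
x(X) = X² - X/2 (x(X) = (X² - 3*X/2) + X = X² - X/2)
-116 + 129*x(2) = -116 + 129*(2*(-½ + 2)) = -116 + 129*(2*(3/2)) = -116 + 129*3 = -116 + 387 = 271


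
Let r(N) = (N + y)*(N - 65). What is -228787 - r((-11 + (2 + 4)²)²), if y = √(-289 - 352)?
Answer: -578787 - 560*I*√641 ≈ -5.7879e+5 - 14178.0*I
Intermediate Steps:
y = I*√641 (y = √(-641) = I*√641 ≈ 25.318*I)
r(N) = (-65 + N)*(N + I*√641) (r(N) = (N + I*√641)*(N - 65) = (N + I*√641)*(-65 + N) = (-65 + N)*(N + I*√641))
-228787 - r((-11 + (2 + 4)²)²) = -228787 - (((-11 + (2 + 4)²)²)² - 65*(-11 + (2 + 4)²)² - 65*I*√641 + I*(-11 + (2 + 4)²)²*√641) = -228787 - (((-11 + 6²)²)² - 65*(-11 + 6²)² - 65*I*√641 + I*(-11 + 6²)²*√641) = -228787 - (((-11 + 36)²)² - 65*(-11 + 36)² - 65*I*√641 + I*(-11 + 36)²*√641) = -228787 - ((25²)² - 65*25² - 65*I*√641 + I*25²*√641) = -228787 - (625² - 65*625 - 65*I*√641 + I*625*√641) = -228787 - (390625 - 40625 - 65*I*√641 + 625*I*√641) = -228787 - (350000 + 560*I*√641) = -228787 + (-350000 - 560*I*√641) = -578787 - 560*I*√641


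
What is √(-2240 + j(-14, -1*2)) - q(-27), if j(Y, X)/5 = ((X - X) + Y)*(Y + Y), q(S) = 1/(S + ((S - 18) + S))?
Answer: 1/99 + 2*I*√70 ≈ 0.010101 + 16.733*I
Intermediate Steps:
q(S) = 1/(-18 + 3*S) (q(S) = 1/(S + ((-18 + S) + S)) = 1/(S + (-18 + 2*S)) = 1/(-18 + 3*S))
j(Y, X) = 10*Y² (j(Y, X) = 5*(((X - X) + Y)*(Y + Y)) = 5*((0 + Y)*(2*Y)) = 5*(Y*(2*Y)) = 5*(2*Y²) = 10*Y²)
√(-2240 + j(-14, -1*2)) - q(-27) = √(-2240 + 10*(-14)²) - 1/(3*(-6 - 27)) = √(-2240 + 10*196) - 1/(3*(-33)) = √(-2240 + 1960) - (-1)/(3*33) = √(-280) - 1*(-1/99) = 2*I*√70 + 1/99 = 1/99 + 2*I*√70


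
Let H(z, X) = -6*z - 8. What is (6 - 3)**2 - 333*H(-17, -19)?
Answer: -31293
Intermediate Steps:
H(z, X) = -8 - 6*z
(6 - 3)**2 - 333*H(-17, -19) = (6 - 3)**2 - 333*(-8 - 6*(-17)) = 3**2 - 333*(-8 + 102) = 9 - 333*94 = 9 - 31302 = -31293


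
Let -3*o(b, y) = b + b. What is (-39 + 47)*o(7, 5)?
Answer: -112/3 ≈ -37.333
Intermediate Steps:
o(b, y) = -2*b/3 (o(b, y) = -(b + b)/3 = -2*b/3)
(-39 + 47)*o(7, 5) = (-39 + 47)*(-⅔*7) = 8*(-14/3) = -112/3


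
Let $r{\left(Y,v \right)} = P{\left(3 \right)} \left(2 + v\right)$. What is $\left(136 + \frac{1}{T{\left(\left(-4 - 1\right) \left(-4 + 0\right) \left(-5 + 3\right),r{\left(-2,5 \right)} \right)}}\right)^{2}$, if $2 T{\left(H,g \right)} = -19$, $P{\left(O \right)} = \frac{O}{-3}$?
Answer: $\frac{6666724}{361} \approx 18467.0$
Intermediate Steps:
$P{\left(O \right)} = - \frac{O}{3}$ ($P{\left(O \right)} = O \left(- \frac{1}{3}\right) = - \frac{O}{3}$)
$r{\left(Y,v \right)} = -2 - v$ ($r{\left(Y,v \right)} = \left(- \frac{1}{3}\right) 3 \left(2 + v\right) = - (2 + v) = -2 - v$)
$T{\left(H,g \right)} = - \frac{19}{2}$ ($T{\left(H,g \right)} = \frac{1}{2} \left(-19\right) = - \frac{19}{2}$)
$\left(136 + \frac{1}{T{\left(\left(-4 - 1\right) \left(-4 + 0\right) \left(-5 + 3\right),r{\left(-2,5 \right)} \right)}}\right)^{2} = \left(136 + \frac{1}{- \frac{19}{2}}\right)^{2} = \left(136 - \frac{2}{19}\right)^{2} = \left(\frac{2582}{19}\right)^{2} = \frac{6666724}{361}$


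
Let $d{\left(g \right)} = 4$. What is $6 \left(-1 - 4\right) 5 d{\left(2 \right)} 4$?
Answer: $-2400$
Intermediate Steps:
$6 \left(-1 - 4\right) 5 d{\left(2 \right)} 4 = 6 \left(-1 - 4\right) 5 \cdot 4 \cdot 4 = 6 \left(-5\right) 5 \cdot 4 \cdot 4 = 6 \left(\left(-25\right) 4\right) 4 = 6 \left(-100\right) 4 = \left(-600\right) 4 = -2400$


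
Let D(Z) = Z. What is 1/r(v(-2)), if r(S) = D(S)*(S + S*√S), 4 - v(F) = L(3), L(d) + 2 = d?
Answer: -1/18 + √3/18 ≈ 0.040670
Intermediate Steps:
L(d) = -2 + d
v(F) = 3 (v(F) = 4 - (-2 + 3) = 4 - 1*1 = 4 - 1 = 3)
r(S) = S*(S + S^(3/2)) (r(S) = S*(S + S*√S) = S*(S + S^(3/2)))
1/r(v(-2)) = 1/(3*(3 + 3^(3/2))) = 1/(3*(3 + 3*√3)) = 1/(9 + 9*√3)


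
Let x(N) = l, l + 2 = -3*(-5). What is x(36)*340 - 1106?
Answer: 3314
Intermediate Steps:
l = 13 (l = -2 - 3*(-5) = -2 + 15 = 13)
x(N) = 13
x(36)*340 - 1106 = 13*340 - 1106 = 4420 - 1106 = 3314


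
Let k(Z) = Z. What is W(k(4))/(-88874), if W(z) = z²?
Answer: -8/44437 ≈ -0.00018003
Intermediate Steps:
W(k(4))/(-88874) = 4²/(-88874) = 16*(-1/88874) = -8/44437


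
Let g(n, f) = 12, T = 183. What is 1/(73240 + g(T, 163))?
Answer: 1/73252 ≈ 1.3652e-5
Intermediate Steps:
1/(73240 + g(T, 163)) = 1/(73240 + 12) = 1/73252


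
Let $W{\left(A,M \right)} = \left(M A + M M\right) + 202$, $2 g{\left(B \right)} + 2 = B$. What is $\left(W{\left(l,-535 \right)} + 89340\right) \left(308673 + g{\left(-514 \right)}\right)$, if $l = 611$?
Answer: $15075942030$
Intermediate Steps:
$g{\left(B \right)} = -1 + \frac{B}{2}$
$W{\left(A,M \right)} = 202 + M^{2} + A M$ ($W{\left(A,M \right)} = \left(A M + M^{2}\right) + 202 = \left(M^{2} + A M\right) + 202 = 202 + M^{2} + A M$)
$\left(W{\left(l,-535 \right)} + 89340\right) \left(308673 + g{\left(-514 \right)}\right) = \left(\left(202 + \left(-535\right)^{2} + 611 \left(-535\right)\right) + 89340\right) \left(308673 + \left(-1 + \frac{1}{2} \left(-514\right)\right)\right) = \left(\left(202 + 286225 - 326885\right) + 89340\right) \left(308673 - 258\right) = \left(-40458 + 89340\right) \left(308673 - 258\right) = 48882 \cdot 308415 = 15075942030$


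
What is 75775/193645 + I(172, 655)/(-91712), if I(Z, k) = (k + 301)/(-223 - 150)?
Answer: 129616998551/331215984976 ≈ 0.39134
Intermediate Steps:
I(Z, k) = -301/373 - k/373 (I(Z, k) = (301 + k)/(-373) = (301 + k)*(-1/373) = -301/373 - k/373)
75775/193645 + I(172, 655)/(-91712) = 75775/193645 + (-301/373 - 1/373*655)/(-91712) = 75775*(1/193645) + (-301/373 - 655/373)*(-1/91712) = 15155/38729 - 956/373*(-1/91712) = 15155/38729 + 239/8552144 = 129616998551/331215984976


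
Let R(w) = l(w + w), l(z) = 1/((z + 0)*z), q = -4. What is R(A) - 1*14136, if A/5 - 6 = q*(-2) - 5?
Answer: -114501599/8100 ≈ -14136.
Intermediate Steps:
A = 45 (A = 30 + 5*(-4*(-2) - 5) = 30 + 5*(8 - 5) = 30 + 5*3 = 30 + 15 = 45)
l(z) = z⁻² (l(z) = 1/(z*z) = z⁻²)
R(w) = 1/(4*w²) (R(w) = (w + w)⁻² = (2*w)⁻² = 1/(4*w²))
R(A) - 1*14136 = (¼)/45² - 1*14136 = (¼)*(1/2025) - 14136 = 1/8100 - 14136 = -114501599/8100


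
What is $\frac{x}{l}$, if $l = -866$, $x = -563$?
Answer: $\frac{563}{866} \approx 0.65012$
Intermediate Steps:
$\frac{x}{l} = - \frac{563}{-866} = \left(-563\right) \left(- \frac{1}{866}\right) = \frac{563}{866}$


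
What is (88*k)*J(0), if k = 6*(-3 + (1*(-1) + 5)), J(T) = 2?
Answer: 1056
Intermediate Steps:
k = 6 (k = 6*(-3 + (-1 + 5)) = 6*(-3 + 4) = 6*1 = 6)
(88*k)*J(0) = (88*6)*2 = 528*2 = 1056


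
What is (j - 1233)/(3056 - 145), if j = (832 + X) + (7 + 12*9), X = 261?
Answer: -25/2911 ≈ -0.0085881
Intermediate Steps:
j = 1208 (j = (832 + 261) + (7 + 12*9) = 1093 + (7 + 108) = 1093 + 115 = 1208)
(j - 1233)/(3056 - 145) = (1208 - 1233)/(3056 - 145) = -25/2911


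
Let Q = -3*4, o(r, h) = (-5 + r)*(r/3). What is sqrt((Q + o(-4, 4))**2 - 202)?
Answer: I*sqrt(202) ≈ 14.213*I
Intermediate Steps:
o(r, h) = r*(-5 + r)/3 (o(r, h) = (-5 + r)*(r*(1/3)) = (-5 + r)*(r/3) = r*(-5 + r)/3)
Q = -12
sqrt((Q + o(-4, 4))**2 - 202) = sqrt((-12 + (1/3)*(-4)*(-5 - 4))**2 - 202) = sqrt((-12 + (1/3)*(-4)*(-9))**2 - 202) = sqrt((-12 + 12)**2 - 202) = sqrt(0**2 - 202) = sqrt(0 - 202) = sqrt(-202) = I*sqrt(202)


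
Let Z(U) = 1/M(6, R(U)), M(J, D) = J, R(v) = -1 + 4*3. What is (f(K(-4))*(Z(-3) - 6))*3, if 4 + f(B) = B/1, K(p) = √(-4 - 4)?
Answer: 70 - 35*I*√2 ≈ 70.0 - 49.497*I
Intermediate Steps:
R(v) = 11 (R(v) = -1 + 12 = 11)
Z(U) = ⅙ (Z(U) = 1/6 = ⅙)
K(p) = 2*I*√2 (K(p) = √(-8) = 2*I*√2)
f(B) = -4 + B (f(B) = -4 + B/1 = -4 + B*1 = -4 + B)
(f(K(-4))*(Z(-3) - 6))*3 = ((-4 + 2*I*√2)*(⅙ - 6))*3 = ((-4 + 2*I*√2)*(-35/6))*3 = (70/3 - 35*I*√2/3)*3 = 70 - 35*I*√2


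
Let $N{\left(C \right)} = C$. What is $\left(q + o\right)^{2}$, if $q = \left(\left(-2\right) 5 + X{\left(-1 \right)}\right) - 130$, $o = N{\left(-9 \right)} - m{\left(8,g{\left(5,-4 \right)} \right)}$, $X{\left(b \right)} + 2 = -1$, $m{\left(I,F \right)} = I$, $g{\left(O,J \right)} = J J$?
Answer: $25600$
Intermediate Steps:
$g{\left(O,J \right)} = J^{2}$
$X{\left(b \right)} = -3$ ($X{\left(b \right)} = -2 - 1 = -3$)
$o = -17$ ($o = -9 - 8 = -17$)
$q = -143$ ($q = \left(\left(-2\right) 5 - 3\right) - 130 = \left(-10 - 3\right) - 130 = -13 - 130 = -143$)
$\left(q + o\right)^{2} = \left(-143 - 17\right)^{2} = \left(-160\right)^{2} = 25600$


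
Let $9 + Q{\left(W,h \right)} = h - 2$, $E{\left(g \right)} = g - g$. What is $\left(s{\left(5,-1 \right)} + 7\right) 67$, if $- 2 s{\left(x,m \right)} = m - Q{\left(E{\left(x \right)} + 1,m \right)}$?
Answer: $\frac{201}{2} \approx 100.5$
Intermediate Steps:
$E{\left(g \right)} = 0$
$Q{\left(W,h \right)} = -11 + h$ ($Q{\left(W,h \right)} = -9 + \left(h - 2\right) = -9 + \left(-2 + h\right) = -11 + h$)
$s{\left(x,m \right)} = - \frac{11}{2}$ ($s{\left(x,m \right)} = - \frac{m - \left(-11 + m\right)}{2} = \left(- \frac{1}{2}\right) 11 = - \frac{11}{2}$)
$\left(s{\left(5,-1 \right)} + 7\right) 67 = \left(- \frac{11}{2} + 7\right) 67 = \frac{3}{2} \cdot 67 = \frac{201}{2}$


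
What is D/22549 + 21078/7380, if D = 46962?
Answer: 45659299/9245090 ≈ 4.9388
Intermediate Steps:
D/22549 + 21078/7380 = 46962/22549 + 21078/7380 = 46962*(1/22549) + 21078*(1/7380) = 46962/22549 + 1171/410 = 45659299/9245090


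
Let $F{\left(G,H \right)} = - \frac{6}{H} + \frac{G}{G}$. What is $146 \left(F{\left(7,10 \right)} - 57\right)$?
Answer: $- \frac{41318}{5} \approx -8263.6$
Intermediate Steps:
$F{\left(G,H \right)} = 1 - \frac{6}{H}$ ($F{\left(G,H \right)} = - \frac{6}{H} + 1 = 1 - \frac{6}{H}$)
$146 \left(F{\left(7,10 \right)} - 57\right) = 146 \left(\frac{-6 + 10}{10} - 57\right) = 146 \left(\frac{1}{10} \cdot 4 - 57\right) = 146 \left(\frac{2}{5} - 57\right) = 146 \left(- \frac{283}{5}\right) = - \frac{41318}{5}$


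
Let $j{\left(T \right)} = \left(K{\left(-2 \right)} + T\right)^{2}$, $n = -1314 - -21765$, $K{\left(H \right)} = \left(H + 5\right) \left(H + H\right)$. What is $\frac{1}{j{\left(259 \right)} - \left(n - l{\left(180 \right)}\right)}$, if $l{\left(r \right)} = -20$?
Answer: $\frac{1}{40538} \approx 2.4668 \cdot 10^{-5}$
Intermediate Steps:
$K{\left(H \right)} = 2 H \left(5 + H\right)$ ($K{\left(H \right)} = \left(5 + H\right) 2 H = 2 H \left(5 + H\right)$)
$n = 20451$ ($n = -1314 + 21765 = 20451$)
$j{\left(T \right)} = \left(-12 + T\right)^{2}$ ($j{\left(T \right)} = \left(2 \left(-2\right) \left(5 - 2\right) + T\right)^{2} = \left(2 \left(-2\right) 3 + T\right)^{2} = \left(-12 + T\right)^{2}$)
$\frac{1}{j{\left(259 \right)} - \left(n - l{\left(180 \right)}\right)} = \frac{1}{\left(-12 + 259\right)^{2} - 20471} = \frac{1}{247^{2} - 20471} = \frac{1}{61009 - 20471} = \frac{1}{40538}$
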